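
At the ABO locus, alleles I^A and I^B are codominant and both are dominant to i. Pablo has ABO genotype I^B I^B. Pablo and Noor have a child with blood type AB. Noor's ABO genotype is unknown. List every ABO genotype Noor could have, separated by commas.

I^A I^A, I^A I^B, I^A i

For each candidate genotype of Noor, check whether crossing it with I^B I^B can produce every observed child phenotype.
  I^A I^A → possible child types {AB} ✓
  I^A I^B → possible child types {B, AB} ✓
  I^A i → possible child types {B, AB} ✓
  I^B I^B → possible child types {B} ✗
  I^B i → possible child types {B} ✗
  i i → possible child types {B} ✗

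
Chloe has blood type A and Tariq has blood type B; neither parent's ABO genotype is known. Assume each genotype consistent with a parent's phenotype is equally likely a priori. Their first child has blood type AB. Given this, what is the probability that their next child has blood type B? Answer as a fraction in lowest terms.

Possible genotypes: Chloe ∈ {I^A I^A, I^A i}; Tariq ∈ {I^B I^B, I^B i}.
Weight each parental genotype pair by prior × P(type-AB child):
  I^A I^A × I^B I^B: posterior weight 4/9; P(next child type B) = 0.
  I^A I^A × I^B i: posterior weight 2/9; P(next child type B) = 0.
  I^A i × I^B I^B: posterior weight 2/9; P(next child type B) = 1/2.
  I^A i × I^B i: posterior weight 1/9; P(next child type B) = 1/4.
Weighted sum = 5/36.

5/36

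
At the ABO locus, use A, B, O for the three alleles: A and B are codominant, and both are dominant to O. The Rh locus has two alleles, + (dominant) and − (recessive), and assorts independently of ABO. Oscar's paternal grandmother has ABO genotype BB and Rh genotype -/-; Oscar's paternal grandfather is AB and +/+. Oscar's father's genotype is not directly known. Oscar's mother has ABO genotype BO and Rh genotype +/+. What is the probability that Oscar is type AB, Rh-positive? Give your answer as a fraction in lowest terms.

Oscar's father's ABO genotype from BB × AB: 1/2 AB, 1/2 BB.
Crossing each possibility with the mother BO and summing P(type AB): 1/2·1/4 + 1/2·0 = 1/8.
Similarly for Rh via the father's Rh distribution: P(Rh+) = 1.
Independent loci: 1/8 × 1 = 1/8.

1/8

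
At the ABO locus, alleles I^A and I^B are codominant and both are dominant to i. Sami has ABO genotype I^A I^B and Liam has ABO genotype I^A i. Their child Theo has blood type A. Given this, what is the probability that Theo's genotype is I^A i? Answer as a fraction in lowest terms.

1/2

Cross I^A I^B × I^A i → 1/4 I^A I^A, 1/4 I^A I^B, 1/4 I^A i, 1/4 I^B i.
Type-A genotypes among offspring: I^A I^A (1/4), I^A i (1/4); total 1/2.
P(I^A i | type A) = (1/4) / (1/2) = 1/2.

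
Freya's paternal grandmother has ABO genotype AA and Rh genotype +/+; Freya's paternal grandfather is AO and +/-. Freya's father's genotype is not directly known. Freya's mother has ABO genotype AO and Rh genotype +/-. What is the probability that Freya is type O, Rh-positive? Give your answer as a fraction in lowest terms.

7/64

Freya's father's ABO genotype from AA × AO: 1/2 AA, 1/2 AO.
Crossing each possibility with the mother AO and summing P(type O): 1/2·0 + 1/2·1/4 = 1/8.
Similarly for Rh via the father's Rh distribution: P(Rh+) = 7/8.
Independent loci: 1/8 × 7/8 = 7/64.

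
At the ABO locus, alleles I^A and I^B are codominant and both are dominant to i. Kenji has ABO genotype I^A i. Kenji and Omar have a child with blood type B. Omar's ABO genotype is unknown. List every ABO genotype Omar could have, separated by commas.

I^A I^B, I^B I^B, I^B i

For each candidate genotype of Omar, check whether crossing it with I^A i can produce every observed child phenotype.
  I^A I^A → possible child types {A} ✗
  I^A I^B → possible child types {A, B, AB} ✓
  I^A i → possible child types {O, A} ✗
  I^B I^B → possible child types {B, AB} ✓
  I^B i → possible child types {O, A, B, AB} ✓
  i i → possible child types {O, A} ✗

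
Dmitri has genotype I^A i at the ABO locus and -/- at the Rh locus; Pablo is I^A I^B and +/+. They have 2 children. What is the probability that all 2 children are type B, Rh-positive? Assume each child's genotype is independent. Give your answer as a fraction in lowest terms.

1/16

ABO cross I^A i × I^A I^B → 1/2 A, 1/4 B, 1/4 AB.
Rh cross -/- × +/+ → 1 Rh+; so P(type B, Rh-positive) = 1/4 × 1 = 1/4 per child.
All 2 independent: (1/4)^2 = 1/16.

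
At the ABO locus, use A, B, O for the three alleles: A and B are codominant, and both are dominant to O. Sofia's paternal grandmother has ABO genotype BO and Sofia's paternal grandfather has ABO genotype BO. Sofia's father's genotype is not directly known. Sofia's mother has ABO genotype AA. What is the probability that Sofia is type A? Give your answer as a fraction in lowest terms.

1/2

Sofia's father's ABO genotype from BO × BO: 1/4 BB, 1/2 BO, 1/4 OO.
Crossing each possibility with the mother AA and summing P(type A): 1/4·0 + 1/2·1/2 + 1/4·1 = 1/2.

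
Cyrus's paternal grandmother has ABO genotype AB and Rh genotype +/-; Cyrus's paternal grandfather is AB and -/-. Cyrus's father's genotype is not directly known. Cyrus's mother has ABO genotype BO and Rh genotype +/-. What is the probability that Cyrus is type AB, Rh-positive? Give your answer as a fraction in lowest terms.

Cyrus's father's ABO genotype from AB × AB: 1/4 AA, 1/2 AB, 1/4 BB.
Crossing each possibility with the mother BO and summing P(type AB): 1/4·1/2 + 1/2·1/4 + 1/4·0 = 1/4.
Similarly for Rh via the father's Rh distribution: P(Rh+) = 5/8.
Independent loci: 1/4 × 5/8 = 5/32.

5/32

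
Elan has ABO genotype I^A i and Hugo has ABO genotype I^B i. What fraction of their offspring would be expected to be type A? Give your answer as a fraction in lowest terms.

ABO cross I^A i × I^B i → offspring phenotypes: 1/4 O, 1/4 A, 1/4 B, 1/4 AB.
So P(type A) = 1/4.

1/4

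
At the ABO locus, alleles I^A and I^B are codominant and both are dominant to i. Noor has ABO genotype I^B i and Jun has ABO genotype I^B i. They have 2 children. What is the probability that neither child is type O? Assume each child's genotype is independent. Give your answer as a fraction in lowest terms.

9/16

ABO cross I^B i × I^B i → 1/4 O, 3/4 B.
So P(type O) = 1/4 per child.
P(not type O) = 3/4 for one child; (3/4)^2 = 9/16.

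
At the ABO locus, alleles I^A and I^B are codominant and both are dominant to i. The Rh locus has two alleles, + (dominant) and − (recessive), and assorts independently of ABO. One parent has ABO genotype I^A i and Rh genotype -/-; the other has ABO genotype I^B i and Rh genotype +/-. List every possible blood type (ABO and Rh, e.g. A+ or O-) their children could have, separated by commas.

Gametes from I^A i × I^B i give offspring ABO genotypes I^A I^B, I^A i, I^B i, i i, i.e. phenotypes O, A, B, AB.
Rh cross -/- × +/- → phenotypes Rh+, Rh-.
Combining independently: O+, O-, A+, A-, B+, B-, AB+, AB-.

O+, O-, A+, A-, B+, B-, AB+, AB-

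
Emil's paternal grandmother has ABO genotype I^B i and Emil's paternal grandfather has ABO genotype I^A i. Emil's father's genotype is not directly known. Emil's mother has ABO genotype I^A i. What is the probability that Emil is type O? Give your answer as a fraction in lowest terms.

Emil's father's ABO genotype from I^B i × I^A i: 1/4 I^A I^B, 1/4 I^A i, 1/4 I^B i, 1/4 i i.
Crossing each possibility with the mother I^A i and summing P(type O): 1/4·0 + 1/4·1/4 + 1/4·1/4 + 1/4·1/2 = 1/4.

1/4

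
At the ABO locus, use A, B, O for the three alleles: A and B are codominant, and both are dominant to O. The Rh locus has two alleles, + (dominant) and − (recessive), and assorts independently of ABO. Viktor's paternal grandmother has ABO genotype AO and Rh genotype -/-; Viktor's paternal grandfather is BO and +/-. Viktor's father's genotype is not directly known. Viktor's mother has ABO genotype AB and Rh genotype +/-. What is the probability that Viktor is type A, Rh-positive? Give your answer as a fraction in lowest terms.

15/64

Viktor's father's ABO genotype from AO × BO: 1/4 AB, 1/4 AO, 1/4 BO, 1/4 OO.
Crossing each possibility with the mother AB and summing P(type A): 1/4·1/4 + 1/4·1/2 + 1/4·1/4 + 1/4·1/2 = 3/8.
Similarly for Rh via the father's Rh distribution: P(Rh+) = 5/8.
Independent loci: 3/8 × 5/8 = 15/64.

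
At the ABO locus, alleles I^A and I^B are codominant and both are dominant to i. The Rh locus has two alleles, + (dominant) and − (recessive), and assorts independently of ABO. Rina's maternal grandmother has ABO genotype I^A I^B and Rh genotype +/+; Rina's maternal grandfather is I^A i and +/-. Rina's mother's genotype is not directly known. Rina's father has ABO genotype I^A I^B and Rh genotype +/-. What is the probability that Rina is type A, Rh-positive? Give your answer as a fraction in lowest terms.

Rina's mother's ABO genotype from I^A I^B × I^A i: 1/4 I^A I^A, 1/4 I^A I^B, 1/4 I^A i, 1/4 I^B i.
Crossing each possibility with the father I^A I^B and summing P(type A): 1/4·1/2 + 1/4·1/4 + 1/4·1/2 + 1/4·1/4 = 3/8.
Similarly for Rh via the mother's Rh distribution: P(Rh+) = 7/8.
Independent loci: 3/8 × 7/8 = 21/64.

21/64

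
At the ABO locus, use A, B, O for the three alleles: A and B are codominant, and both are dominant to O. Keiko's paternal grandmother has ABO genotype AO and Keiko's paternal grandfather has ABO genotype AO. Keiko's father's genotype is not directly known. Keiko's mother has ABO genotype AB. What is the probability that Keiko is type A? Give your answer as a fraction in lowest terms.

Keiko's father's ABO genotype from AO × AO: 1/4 AA, 1/2 AO, 1/4 OO.
Crossing each possibility with the mother AB and summing P(type A): 1/4·1/2 + 1/2·1/2 + 1/4·1/2 = 1/2.

1/2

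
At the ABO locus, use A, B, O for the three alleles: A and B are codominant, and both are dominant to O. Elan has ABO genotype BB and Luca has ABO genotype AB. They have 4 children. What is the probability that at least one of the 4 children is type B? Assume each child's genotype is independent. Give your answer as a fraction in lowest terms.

ABO cross BB × AB → 1/2 B, 1/2 AB.
So P(type B) = 1/2 per child.
P(none) = (1/2)^4 = 1/16; P(at least one) = 1 − 1/16 = 15/16.

15/16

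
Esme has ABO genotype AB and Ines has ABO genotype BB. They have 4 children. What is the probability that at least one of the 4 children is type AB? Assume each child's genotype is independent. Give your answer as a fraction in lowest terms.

15/16

ABO cross AB × BB → 1/2 B, 1/2 AB.
So P(type AB) = 1/2 per child.
P(none) = (1/2)^4 = 1/16; P(at least one) = 1 − 1/16 = 15/16.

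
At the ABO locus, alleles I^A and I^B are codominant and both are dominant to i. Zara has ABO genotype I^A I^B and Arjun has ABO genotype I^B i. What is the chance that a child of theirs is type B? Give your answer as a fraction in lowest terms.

1/2

ABO cross I^A I^B × I^B i → offspring phenotypes: 1/4 A, 1/2 B, 1/4 AB.
So P(type B) = 1/2.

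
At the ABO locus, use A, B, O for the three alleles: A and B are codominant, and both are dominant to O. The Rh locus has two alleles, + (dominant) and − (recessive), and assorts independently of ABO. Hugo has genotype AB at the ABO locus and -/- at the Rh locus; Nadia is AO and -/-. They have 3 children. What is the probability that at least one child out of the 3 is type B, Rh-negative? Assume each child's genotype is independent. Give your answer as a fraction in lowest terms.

37/64

ABO cross AB × AO → 1/2 A, 1/4 B, 1/4 AB.
Rh cross -/- × -/- → 1 Rh-; so P(type B, Rh-negative) = 1/4 × 1 = 1/4 per child.
P(none) = (3/4)^3 = 27/64; P(at least one) = 1 − 27/64 = 37/64.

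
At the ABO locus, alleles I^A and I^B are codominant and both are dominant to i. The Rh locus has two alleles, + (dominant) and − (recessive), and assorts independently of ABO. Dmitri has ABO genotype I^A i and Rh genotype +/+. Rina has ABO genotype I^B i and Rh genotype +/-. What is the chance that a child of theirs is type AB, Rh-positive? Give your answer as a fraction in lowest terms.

ABO cross I^A i × I^B i → offspring phenotypes: 1/4 O, 1/4 A, 1/4 B, 1/4 AB.
Rh cross +/+ × +/- → 1 Rh+.
Independent loci: P(type AB, Rh-positive) = 1/4 × 1 = 1/4.

1/4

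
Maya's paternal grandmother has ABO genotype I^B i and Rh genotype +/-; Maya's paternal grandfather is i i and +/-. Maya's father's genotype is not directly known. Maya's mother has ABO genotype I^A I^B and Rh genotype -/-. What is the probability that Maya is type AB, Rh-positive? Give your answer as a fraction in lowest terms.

1/16

Maya's father's ABO genotype from I^B i × i i: 1/2 I^B i, 1/2 i i.
Crossing each possibility with the mother I^A I^B and summing P(type AB): 1/2·1/4 + 1/2·0 = 1/8.
Similarly for Rh via the father's Rh distribution: P(Rh+) = 1/2.
Independent loci: 1/8 × 1/2 = 1/16.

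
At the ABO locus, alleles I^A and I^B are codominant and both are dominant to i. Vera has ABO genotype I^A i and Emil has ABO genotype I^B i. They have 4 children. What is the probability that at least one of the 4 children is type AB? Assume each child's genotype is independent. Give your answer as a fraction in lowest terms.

175/256

ABO cross I^A i × I^B i → 1/4 O, 1/4 A, 1/4 B, 1/4 AB.
So P(type AB) = 1/4 per child.
P(none) = (3/4)^4 = 81/256; P(at least one) = 1 − 81/256 = 175/256.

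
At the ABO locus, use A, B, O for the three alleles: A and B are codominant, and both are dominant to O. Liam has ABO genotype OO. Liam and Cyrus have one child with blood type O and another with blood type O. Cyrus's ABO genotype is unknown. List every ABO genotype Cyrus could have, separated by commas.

AO, BO, OO

For each candidate genotype of Cyrus, check whether crossing it with OO can produce every observed child phenotype.
  AA → possible child types {A} ✗
  AB → possible child types {A, B} ✗
  AO → possible child types {O, A} ✓
  BB → possible child types {B} ✗
  BO → possible child types {O, B} ✓
  OO → possible child types {O} ✓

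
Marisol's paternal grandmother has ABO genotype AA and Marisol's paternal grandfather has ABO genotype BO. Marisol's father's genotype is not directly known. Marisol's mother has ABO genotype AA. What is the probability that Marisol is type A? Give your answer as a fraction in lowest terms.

Marisol's father's ABO genotype from AA × BO: 1/2 AB, 1/2 AO.
Crossing each possibility with the mother AA and summing P(type A): 1/2·1/2 + 1/2·1 = 3/4.

3/4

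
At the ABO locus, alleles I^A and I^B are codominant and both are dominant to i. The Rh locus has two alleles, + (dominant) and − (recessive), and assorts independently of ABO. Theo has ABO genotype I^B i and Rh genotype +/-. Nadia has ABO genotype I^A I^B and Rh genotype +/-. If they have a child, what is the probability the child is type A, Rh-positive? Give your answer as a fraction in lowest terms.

3/16

ABO cross I^B i × I^A I^B → offspring phenotypes: 1/4 A, 1/2 B, 1/4 AB.
Rh cross +/- × +/- → 3/4 Rh+, 1/4 Rh-.
Independent loci: P(type A, Rh-positive) = 1/4 × 3/4 = 3/16.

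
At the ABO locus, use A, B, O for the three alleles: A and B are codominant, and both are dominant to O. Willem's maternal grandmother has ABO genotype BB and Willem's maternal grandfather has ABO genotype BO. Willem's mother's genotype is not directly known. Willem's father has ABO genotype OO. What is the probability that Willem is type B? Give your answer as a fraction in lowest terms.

Willem's mother's ABO genotype from BB × BO: 1/2 BB, 1/2 BO.
Crossing each possibility with the father OO and summing P(type B): 1/2·1 + 1/2·1/2 = 3/4.

3/4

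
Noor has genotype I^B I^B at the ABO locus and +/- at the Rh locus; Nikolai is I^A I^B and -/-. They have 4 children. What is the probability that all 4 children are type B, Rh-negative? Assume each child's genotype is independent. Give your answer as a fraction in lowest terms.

ABO cross I^B I^B × I^A I^B → 1/2 B, 1/2 AB.
Rh cross +/- × -/- → 1/2 Rh+, 1/2 Rh-; so P(type B, Rh-negative) = 1/2 × 1/2 = 1/4 per child.
All 4 independent: (1/4)^4 = 1/256.

1/256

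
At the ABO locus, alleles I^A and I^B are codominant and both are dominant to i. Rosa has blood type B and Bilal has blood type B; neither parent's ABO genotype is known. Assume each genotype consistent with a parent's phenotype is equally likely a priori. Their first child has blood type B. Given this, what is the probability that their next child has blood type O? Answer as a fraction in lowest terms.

1/20

Possible genotypes: Rosa ∈ {I^B I^B, I^B i}; Bilal ∈ {I^B I^B, I^B i}.
Weight each parental genotype pair by prior × P(type-B child):
  I^B I^B × I^B I^B: posterior weight 4/15; P(next child type O) = 0.
  I^B I^B × I^B i: posterior weight 4/15; P(next child type O) = 0.
  I^B i × I^B I^B: posterior weight 4/15; P(next child type O) = 0.
  I^B i × I^B i: posterior weight 1/5; P(next child type O) = 1/4.
Weighted sum = 1/20.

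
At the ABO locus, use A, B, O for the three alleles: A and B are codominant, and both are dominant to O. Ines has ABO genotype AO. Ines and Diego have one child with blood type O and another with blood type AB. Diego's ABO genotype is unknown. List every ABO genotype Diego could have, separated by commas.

BO

For each candidate genotype of Diego, check whether crossing it with AO can produce every observed child phenotype.
  AA → possible child types {A} ✗
  AB → possible child types {A, B, AB} ✗
  AO → possible child types {O, A} ✗
  BB → possible child types {B, AB} ✗
  BO → possible child types {O, A, B, AB} ✓
  OO → possible child types {O, A} ✗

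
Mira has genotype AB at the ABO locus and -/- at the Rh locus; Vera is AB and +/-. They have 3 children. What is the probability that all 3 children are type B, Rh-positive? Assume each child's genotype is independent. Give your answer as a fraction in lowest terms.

1/512

ABO cross AB × AB → 1/4 A, 1/4 B, 1/2 AB.
Rh cross -/- × +/- → 1/2 Rh+, 1/2 Rh-; so P(type B, Rh-positive) = 1/4 × 1/2 = 1/8 per child.
All 3 independent: (1/8)^3 = 1/512.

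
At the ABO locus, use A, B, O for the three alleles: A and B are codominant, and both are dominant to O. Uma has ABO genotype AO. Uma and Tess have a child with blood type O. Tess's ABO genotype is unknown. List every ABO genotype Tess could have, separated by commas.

For each candidate genotype of Tess, check whether crossing it with AO can produce every observed child phenotype.
  AA → possible child types {A} ✗
  AB → possible child types {A, B, AB} ✗
  AO → possible child types {O, A} ✓
  BB → possible child types {B, AB} ✗
  BO → possible child types {O, A, B, AB} ✓
  OO → possible child types {O, A} ✓

AO, BO, OO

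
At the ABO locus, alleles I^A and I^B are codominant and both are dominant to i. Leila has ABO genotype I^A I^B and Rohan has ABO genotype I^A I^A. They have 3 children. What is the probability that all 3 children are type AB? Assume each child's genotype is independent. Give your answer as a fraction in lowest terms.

ABO cross I^A I^B × I^A I^A → 1/2 A, 1/2 AB.
So P(type AB) = 1/2 per child.
All 3 independent: (1/2)^3 = 1/8.

1/8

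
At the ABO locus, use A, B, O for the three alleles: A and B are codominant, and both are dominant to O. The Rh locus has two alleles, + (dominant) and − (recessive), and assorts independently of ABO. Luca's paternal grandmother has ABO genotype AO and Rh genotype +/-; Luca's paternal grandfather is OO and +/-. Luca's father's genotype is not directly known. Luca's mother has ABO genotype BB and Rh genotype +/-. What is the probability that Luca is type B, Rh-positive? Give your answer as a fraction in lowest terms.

9/16

Luca's father's ABO genotype from AO × OO: 1/2 AO, 1/2 OO.
Crossing each possibility with the mother BB and summing P(type B): 1/2·1/2 + 1/2·1 = 3/4.
Similarly for Rh via the father's Rh distribution: P(Rh+) = 3/4.
Independent loci: 3/4 × 3/4 = 9/16.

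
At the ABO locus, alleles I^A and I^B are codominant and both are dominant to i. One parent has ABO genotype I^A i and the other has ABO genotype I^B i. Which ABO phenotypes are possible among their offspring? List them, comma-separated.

O, A, B, AB

Gametes from I^A i × I^B i give offspring ABO genotypes I^A I^B, I^A i, I^B i, i i, i.e. phenotypes O, A, B, AB.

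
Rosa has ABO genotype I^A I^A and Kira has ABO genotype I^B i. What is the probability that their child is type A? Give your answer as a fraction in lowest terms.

1/2

ABO cross I^A I^A × I^B i → offspring phenotypes: 1/2 A, 1/2 AB.
So P(type A) = 1/2.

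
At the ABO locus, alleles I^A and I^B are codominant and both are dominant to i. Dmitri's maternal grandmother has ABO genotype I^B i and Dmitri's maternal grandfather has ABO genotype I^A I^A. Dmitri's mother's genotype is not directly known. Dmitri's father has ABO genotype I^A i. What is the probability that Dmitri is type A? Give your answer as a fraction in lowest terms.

5/8

Dmitri's mother's ABO genotype from I^B i × I^A I^A: 1/2 I^A I^B, 1/2 I^A i.
Crossing each possibility with the father I^A i and summing P(type A): 1/2·1/2 + 1/2·3/4 = 5/8.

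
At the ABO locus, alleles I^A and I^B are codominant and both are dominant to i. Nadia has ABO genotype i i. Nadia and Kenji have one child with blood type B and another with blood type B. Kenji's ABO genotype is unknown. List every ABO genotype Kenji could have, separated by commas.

For each candidate genotype of Kenji, check whether crossing it with i i can produce every observed child phenotype.
  I^A I^A → possible child types {A} ✗
  I^A I^B → possible child types {A, B} ✓
  I^A i → possible child types {O, A} ✗
  I^B I^B → possible child types {B} ✓
  I^B i → possible child types {O, B} ✓
  i i → possible child types {O} ✗

I^A I^B, I^B I^B, I^B i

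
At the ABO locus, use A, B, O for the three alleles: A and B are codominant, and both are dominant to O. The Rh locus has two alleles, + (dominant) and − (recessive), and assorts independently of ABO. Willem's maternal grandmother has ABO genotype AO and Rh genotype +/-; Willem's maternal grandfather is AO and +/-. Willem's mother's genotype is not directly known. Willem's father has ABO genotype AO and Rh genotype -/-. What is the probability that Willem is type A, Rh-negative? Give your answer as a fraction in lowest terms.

3/8

Willem's mother's ABO genotype from AO × AO: 1/4 AA, 1/2 AO, 1/4 OO.
Crossing each possibility with the father AO and summing P(type A): 1/4·1 + 1/2·3/4 + 1/4·1/2 = 3/4.
Similarly for Rh via the mother's Rh distribution: P(Rh-) = 1/2.
Independent loci: 3/4 × 1/2 = 3/8.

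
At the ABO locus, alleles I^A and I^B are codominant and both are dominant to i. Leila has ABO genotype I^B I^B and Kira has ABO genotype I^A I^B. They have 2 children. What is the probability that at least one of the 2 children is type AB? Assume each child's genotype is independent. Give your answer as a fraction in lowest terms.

ABO cross I^B I^B × I^A I^B → 1/2 B, 1/2 AB.
So P(type AB) = 1/2 per child.
P(none) = (1/2)^2 = 1/4; P(at least one) = 1 − 1/4 = 3/4.

3/4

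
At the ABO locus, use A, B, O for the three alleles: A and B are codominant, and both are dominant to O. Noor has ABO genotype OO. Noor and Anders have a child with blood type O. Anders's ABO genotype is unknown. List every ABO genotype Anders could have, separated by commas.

For each candidate genotype of Anders, check whether crossing it with OO can produce every observed child phenotype.
  AA → possible child types {A} ✗
  AB → possible child types {A, B} ✗
  AO → possible child types {O, A} ✓
  BB → possible child types {B} ✗
  BO → possible child types {O, B} ✓
  OO → possible child types {O} ✓

AO, BO, OO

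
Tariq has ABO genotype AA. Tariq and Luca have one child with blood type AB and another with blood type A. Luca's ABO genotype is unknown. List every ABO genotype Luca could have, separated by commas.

AB, BO

For each candidate genotype of Luca, check whether crossing it with AA can produce every observed child phenotype.
  AA → possible child types {A} ✗
  AB → possible child types {A, AB} ✓
  AO → possible child types {A} ✗
  BB → possible child types {AB} ✗
  BO → possible child types {A, AB} ✓
  OO → possible child types {A} ✗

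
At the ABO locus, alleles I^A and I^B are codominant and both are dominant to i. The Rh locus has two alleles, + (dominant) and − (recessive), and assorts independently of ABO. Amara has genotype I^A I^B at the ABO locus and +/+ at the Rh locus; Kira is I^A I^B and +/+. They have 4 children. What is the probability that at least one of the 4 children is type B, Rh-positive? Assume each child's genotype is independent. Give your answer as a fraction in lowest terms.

ABO cross I^A I^B × I^A I^B → 1/4 A, 1/4 B, 1/2 AB.
Rh cross +/+ × +/+ → 1 Rh+; so P(type B, Rh-positive) = 1/4 × 1 = 1/4 per child.
P(none) = (3/4)^4 = 81/256; P(at least one) = 1 − 81/256 = 175/256.

175/256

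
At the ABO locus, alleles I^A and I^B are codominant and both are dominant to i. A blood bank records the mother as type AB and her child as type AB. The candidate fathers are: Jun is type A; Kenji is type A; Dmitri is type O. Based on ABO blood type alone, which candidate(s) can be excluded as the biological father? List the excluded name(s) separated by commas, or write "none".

Dmitri

A candidate is excluded only if no genotype consistent with his phenotype could produce a type AB child with a type AB mother.
Dmitri (type O): no genotype consistent with that phenotype can produce a type-AB child with a type-AB mother.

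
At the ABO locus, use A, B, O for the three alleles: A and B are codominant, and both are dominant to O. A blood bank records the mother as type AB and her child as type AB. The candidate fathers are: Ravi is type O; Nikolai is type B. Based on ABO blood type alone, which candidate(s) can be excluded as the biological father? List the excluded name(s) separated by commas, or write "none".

A candidate is excluded only if no genotype consistent with his phenotype could produce a type AB child with a type AB mother.
Ravi (type O): no genotype consistent with that phenotype can produce a type-AB child with a type-AB mother.

Ravi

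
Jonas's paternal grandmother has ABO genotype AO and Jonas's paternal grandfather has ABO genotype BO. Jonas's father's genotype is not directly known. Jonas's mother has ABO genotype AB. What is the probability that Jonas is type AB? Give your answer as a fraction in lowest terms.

1/4

Jonas's father's ABO genotype from AO × BO: 1/4 AB, 1/4 AO, 1/4 BO, 1/4 OO.
Crossing each possibility with the mother AB and summing P(type AB): 1/4·1/2 + 1/4·1/4 + 1/4·1/4 + 1/4·0 = 1/4.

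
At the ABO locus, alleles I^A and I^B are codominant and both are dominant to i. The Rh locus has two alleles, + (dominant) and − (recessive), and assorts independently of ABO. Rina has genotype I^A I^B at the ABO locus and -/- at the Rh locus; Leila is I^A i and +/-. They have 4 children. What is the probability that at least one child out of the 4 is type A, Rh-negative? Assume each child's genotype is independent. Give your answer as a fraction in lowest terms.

ABO cross I^A I^B × I^A i → 1/2 A, 1/4 B, 1/4 AB.
Rh cross -/- × +/- → 1/2 Rh+, 1/2 Rh-; so P(type A, Rh-negative) = 1/2 × 1/2 = 1/4 per child.
P(none) = (3/4)^4 = 81/256; P(at least one) = 1 − 81/256 = 175/256.

175/256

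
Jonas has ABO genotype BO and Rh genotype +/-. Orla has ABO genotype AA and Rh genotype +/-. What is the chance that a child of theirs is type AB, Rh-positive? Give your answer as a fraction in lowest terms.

3/8

ABO cross BO × AA → offspring phenotypes: 1/2 A, 1/2 AB.
Rh cross +/- × +/- → 3/4 Rh+, 1/4 Rh-.
Independent loci: P(type AB, Rh-positive) = 1/2 × 3/4 = 3/8.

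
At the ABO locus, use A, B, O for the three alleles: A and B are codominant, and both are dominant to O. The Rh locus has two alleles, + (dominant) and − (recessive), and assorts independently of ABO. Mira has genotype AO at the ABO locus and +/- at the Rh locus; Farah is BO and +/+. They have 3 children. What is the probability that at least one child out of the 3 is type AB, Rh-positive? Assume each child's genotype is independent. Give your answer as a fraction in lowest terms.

37/64

ABO cross AO × BO → 1/4 O, 1/4 A, 1/4 B, 1/4 AB.
Rh cross +/- × +/+ → 1 Rh+; so P(type AB, Rh-positive) = 1/4 × 1 = 1/4 per child.
P(none) = (3/4)^3 = 27/64; P(at least one) = 1 − 27/64 = 37/64.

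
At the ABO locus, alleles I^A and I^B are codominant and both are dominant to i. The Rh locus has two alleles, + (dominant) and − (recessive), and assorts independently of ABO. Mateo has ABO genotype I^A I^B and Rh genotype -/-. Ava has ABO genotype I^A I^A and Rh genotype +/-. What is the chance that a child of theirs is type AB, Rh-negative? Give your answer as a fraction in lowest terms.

ABO cross I^A I^B × I^A I^A → offspring phenotypes: 1/2 A, 1/2 AB.
Rh cross -/- × +/- → 1/2 Rh+, 1/2 Rh-.
Independent loci: P(type AB, Rh-negative) = 1/2 × 1/2 = 1/4.

1/4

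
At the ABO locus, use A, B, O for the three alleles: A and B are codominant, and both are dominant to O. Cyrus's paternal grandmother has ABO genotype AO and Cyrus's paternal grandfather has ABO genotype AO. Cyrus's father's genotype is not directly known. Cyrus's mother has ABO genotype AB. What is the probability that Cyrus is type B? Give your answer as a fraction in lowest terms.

1/4

Cyrus's father's ABO genotype from AO × AO: 1/4 AA, 1/2 AO, 1/4 OO.
Crossing each possibility with the mother AB and summing P(type B): 1/4·0 + 1/2·1/4 + 1/4·1/2 = 1/4.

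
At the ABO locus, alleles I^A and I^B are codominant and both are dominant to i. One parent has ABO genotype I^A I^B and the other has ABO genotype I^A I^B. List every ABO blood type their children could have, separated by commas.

Gametes from I^A I^B × I^A I^B give offspring ABO genotypes I^A I^A, I^A I^B, I^B I^B, i.e. phenotypes A, B, AB.

A, B, AB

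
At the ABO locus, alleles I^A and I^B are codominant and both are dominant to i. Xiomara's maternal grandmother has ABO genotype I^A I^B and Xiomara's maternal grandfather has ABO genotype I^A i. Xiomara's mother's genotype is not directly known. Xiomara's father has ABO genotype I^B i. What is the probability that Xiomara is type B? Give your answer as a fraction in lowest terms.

3/8

Xiomara's mother's ABO genotype from I^A I^B × I^A i: 1/4 I^A I^A, 1/4 I^A I^B, 1/4 I^A i, 1/4 I^B i.
Crossing each possibility with the father I^B i and summing P(type B): 1/4·0 + 1/4·1/2 + 1/4·1/4 + 1/4·3/4 = 3/8.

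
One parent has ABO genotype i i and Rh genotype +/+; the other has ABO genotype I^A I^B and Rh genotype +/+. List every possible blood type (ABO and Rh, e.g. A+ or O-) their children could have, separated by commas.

A+, B+

Gametes from i i × I^A I^B give offspring ABO genotypes I^A i, I^B i, i.e. phenotypes A, B.
Rh cross +/+ × +/+ → phenotypes Rh+.
Combining independently: A+, B+.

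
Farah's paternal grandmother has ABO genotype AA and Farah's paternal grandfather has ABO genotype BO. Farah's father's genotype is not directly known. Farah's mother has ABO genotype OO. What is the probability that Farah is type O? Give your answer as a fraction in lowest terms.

Farah's father's ABO genotype from AA × BO: 1/2 AB, 1/2 AO.
Crossing each possibility with the mother OO and summing P(type O): 1/2·0 + 1/2·1/2 = 1/4.

1/4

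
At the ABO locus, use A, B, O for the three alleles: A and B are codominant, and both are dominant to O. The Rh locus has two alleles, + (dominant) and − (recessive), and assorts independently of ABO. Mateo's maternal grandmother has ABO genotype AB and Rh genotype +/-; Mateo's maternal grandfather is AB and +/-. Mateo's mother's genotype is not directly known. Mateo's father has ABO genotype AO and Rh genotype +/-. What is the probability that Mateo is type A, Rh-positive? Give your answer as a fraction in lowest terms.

Mateo's mother's ABO genotype from AB × AB: 1/4 AA, 1/2 AB, 1/4 BB.
Crossing each possibility with the father AO and summing P(type A): 1/4·1 + 1/2·1/2 + 1/4·0 = 1/2.
Similarly for Rh via the mother's Rh distribution: P(Rh+) = 3/4.
Independent loci: 1/2 × 3/4 = 3/8.

3/8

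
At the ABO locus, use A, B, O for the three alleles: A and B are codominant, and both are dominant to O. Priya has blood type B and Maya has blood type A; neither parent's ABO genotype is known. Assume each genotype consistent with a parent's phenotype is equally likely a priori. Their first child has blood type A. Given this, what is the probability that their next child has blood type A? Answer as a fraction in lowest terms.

5/12

Possible genotypes: Priya ∈ {BB, BO}; Maya ∈ {AA, AO}.
Weight each parental genotype pair by prior × P(type-A child):
  BO × AA: posterior weight 2/3; P(next child type A) = 1/2.
  BO × AO: posterior weight 1/3; P(next child type A) = 1/4.
Weighted sum = 5/12.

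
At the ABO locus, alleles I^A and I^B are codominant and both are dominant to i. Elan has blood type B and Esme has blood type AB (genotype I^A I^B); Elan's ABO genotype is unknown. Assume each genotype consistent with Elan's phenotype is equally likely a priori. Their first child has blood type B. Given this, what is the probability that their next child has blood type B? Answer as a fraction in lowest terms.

Possible genotypes: Elan ∈ {I^B I^B, I^B i}; Esme ∈ {I^A I^B}.
Weight each parental genotype pair by prior × P(type-B child):
  I^B I^B × I^A I^B: posterior weight 1/2; P(next child type B) = 1/2.
  I^B i × I^A I^B: posterior weight 1/2; P(next child type B) = 1/2.
Weighted sum = 1/2.

1/2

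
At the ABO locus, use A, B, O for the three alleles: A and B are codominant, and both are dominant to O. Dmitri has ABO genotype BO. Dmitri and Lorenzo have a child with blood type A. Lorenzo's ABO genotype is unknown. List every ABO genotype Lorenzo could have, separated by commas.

AA, AB, AO

For each candidate genotype of Lorenzo, check whether crossing it with BO can produce every observed child phenotype.
  AA → possible child types {A, AB} ✓
  AB → possible child types {A, B, AB} ✓
  AO → possible child types {O, A, B, AB} ✓
  BB → possible child types {B} ✗
  BO → possible child types {O, B} ✗
  OO → possible child types {O, B} ✗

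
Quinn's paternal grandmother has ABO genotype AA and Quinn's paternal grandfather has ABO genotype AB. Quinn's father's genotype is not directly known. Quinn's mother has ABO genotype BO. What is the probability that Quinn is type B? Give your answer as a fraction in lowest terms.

Quinn's father's ABO genotype from AA × AB: 1/2 AA, 1/2 AB.
Crossing each possibility with the mother BO and summing P(type B): 1/2·0 + 1/2·1/2 = 1/4.

1/4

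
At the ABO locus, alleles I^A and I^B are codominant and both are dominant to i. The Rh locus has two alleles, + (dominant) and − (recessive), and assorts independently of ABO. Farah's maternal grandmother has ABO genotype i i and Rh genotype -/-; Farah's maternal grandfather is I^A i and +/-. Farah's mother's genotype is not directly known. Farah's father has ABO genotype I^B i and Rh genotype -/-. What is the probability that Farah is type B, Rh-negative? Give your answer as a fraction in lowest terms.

9/32

Farah's mother's ABO genotype from i i × I^A i: 1/2 I^A i, 1/2 i i.
Crossing each possibility with the father I^B i and summing P(type B): 1/2·1/4 + 1/2·1/2 = 3/8.
Similarly for Rh via the mother's Rh distribution: P(Rh-) = 3/4.
Independent loci: 3/8 × 3/4 = 9/32.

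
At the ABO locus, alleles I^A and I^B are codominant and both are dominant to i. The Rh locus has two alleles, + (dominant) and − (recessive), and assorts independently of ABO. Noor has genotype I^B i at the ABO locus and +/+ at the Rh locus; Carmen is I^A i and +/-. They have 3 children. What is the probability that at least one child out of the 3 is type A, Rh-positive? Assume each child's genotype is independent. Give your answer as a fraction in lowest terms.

ABO cross I^B i × I^A i → 1/4 O, 1/4 A, 1/4 B, 1/4 AB.
Rh cross +/+ × +/- → 1 Rh+; so P(type A, Rh-positive) = 1/4 × 1 = 1/4 per child.
P(none) = (3/4)^3 = 27/64; P(at least one) = 1 − 27/64 = 37/64.

37/64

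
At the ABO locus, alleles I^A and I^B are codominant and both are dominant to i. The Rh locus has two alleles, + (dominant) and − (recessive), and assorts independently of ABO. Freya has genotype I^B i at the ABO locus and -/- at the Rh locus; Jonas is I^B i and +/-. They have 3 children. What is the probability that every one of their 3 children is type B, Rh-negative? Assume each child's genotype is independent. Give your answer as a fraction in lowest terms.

ABO cross I^B i × I^B i → 1/4 O, 3/4 B.
Rh cross -/- × +/- → 1/2 Rh+, 1/2 Rh-; so P(type B, Rh-negative) = 3/4 × 1/2 = 3/8 per child.
All 3 independent: (3/8)^3 = 27/512.

27/512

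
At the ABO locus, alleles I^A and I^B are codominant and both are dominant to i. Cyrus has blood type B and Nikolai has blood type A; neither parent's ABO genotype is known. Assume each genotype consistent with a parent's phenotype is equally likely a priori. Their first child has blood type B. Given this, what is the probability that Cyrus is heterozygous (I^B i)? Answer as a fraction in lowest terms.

1/3

Possible genotypes: Cyrus ∈ {I^B I^B, I^B i}; Nikolai ∈ {I^A I^A, I^A i}.
Weight each parental genotype pair by prior × P(type-B child):
  I^B I^B × I^A i: posterior weight 2/3.
  I^B i × I^A i: posterior weight 1/3.
Sum the posterior weight over pairs where Cyrus is I^B i: 1/3.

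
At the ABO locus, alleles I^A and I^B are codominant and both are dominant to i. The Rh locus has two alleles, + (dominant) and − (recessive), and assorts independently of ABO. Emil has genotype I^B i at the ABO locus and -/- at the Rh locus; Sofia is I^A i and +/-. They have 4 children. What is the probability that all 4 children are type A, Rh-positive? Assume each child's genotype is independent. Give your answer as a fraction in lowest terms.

1/4096

ABO cross I^B i × I^A i → 1/4 O, 1/4 A, 1/4 B, 1/4 AB.
Rh cross -/- × +/- → 1/2 Rh+, 1/2 Rh-; so P(type A, Rh-positive) = 1/4 × 1/2 = 1/8 per child.
All 4 independent: (1/8)^4 = 1/4096.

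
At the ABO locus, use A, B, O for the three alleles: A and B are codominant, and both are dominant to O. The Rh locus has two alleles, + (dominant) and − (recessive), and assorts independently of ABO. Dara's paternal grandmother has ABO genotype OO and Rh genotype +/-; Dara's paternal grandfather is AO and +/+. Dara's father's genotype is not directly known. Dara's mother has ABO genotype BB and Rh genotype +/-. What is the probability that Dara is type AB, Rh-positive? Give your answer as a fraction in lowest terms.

7/32

Dara's father's ABO genotype from OO × AO: 1/2 AO, 1/2 OO.
Crossing each possibility with the mother BB and summing P(type AB): 1/2·1/2 + 1/2·0 = 1/4.
Similarly for Rh via the father's Rh distribution: P(Rh+) = 7/8.
Independent loci: 1/4 × 7/8 = 7/32.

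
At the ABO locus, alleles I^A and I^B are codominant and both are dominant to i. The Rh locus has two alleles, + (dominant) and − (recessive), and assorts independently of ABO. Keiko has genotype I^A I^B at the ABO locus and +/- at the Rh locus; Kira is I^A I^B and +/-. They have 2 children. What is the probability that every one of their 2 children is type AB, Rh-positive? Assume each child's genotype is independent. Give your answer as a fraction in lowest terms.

ABO cross I^A I^B × I^A I^B → 1/4 A, 1/4 B, 1/2 AB.
Rh cross +/- × +/- → 3/4 Rh+, 1/4 Rh-; so P(type AB, Rh-positive) = 1/2 × 3/4 = 3/8 per child.
All 2 independent: (3/8)^2 = 9/64.

9/64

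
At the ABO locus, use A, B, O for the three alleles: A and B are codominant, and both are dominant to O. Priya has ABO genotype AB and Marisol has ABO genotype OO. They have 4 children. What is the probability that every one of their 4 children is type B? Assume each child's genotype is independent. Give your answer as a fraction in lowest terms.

ABO cross AB × OO → 1/2 A, 1/2 B.
So P(type B) = 1/2 per child.
All 4 independent: (1/2)^4 = 1/16.

1/16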